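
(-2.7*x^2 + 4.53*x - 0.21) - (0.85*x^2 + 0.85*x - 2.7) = -3.55*x^2 + 3.68*x + 2.49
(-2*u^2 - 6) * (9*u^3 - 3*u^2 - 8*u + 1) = -18*u^5 + 6*u^4 - 38*u^3 + 16*u^2 + 48*u - 6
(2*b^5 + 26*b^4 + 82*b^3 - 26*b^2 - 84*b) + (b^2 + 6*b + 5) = 2*b^5 + 26*b^4 + 82*b^3 - 25*b^2 - 78*b + 5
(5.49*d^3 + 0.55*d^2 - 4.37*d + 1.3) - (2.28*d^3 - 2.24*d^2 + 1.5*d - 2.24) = 3.21*d^3 + 2.79*d^2 - 5.87*d + 3.54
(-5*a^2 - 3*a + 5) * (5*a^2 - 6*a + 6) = -25*a^4 + 15*a^3 + 13*a^2 - 48*a + 30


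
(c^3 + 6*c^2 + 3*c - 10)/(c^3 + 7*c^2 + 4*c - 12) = (c + 5)/(c + 6)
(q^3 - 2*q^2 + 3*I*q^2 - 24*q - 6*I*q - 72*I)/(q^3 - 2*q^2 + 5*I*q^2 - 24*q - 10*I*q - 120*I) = (q + 3*I)/(q + 5*I)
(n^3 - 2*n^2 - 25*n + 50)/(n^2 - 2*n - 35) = (n^2 - 7*n + 10)/(n - 7)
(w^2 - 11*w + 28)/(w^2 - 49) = (w - 4)/(w + 7)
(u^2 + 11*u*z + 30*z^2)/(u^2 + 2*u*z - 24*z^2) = (-u - 5*z)/(-u + 4*z)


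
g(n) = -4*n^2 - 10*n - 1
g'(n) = -8*n - 10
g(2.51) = -51.30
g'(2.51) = -30.08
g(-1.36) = 5.20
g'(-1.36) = 0.88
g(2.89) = -63.31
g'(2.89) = -33.12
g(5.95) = -202.11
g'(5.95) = -57.60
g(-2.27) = 1.09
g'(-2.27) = 8.16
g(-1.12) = 5.18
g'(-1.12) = -1.04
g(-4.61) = -39.91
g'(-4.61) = 26.88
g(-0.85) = 4.61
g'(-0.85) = -3.20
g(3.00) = -67.00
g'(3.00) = -34.00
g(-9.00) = -235.00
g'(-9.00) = 62.00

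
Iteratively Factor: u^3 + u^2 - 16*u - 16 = (u - 4)*(u^2 + 5*u + 4) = (u - 4)*(u + 1)*(u + 4)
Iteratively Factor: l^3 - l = (l)*(l^2 - 1) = l*(l + 1)*(l - 1)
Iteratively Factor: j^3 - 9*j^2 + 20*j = (j - 5)*(j^2 - 4*j) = (j - 5)*(j - 4)*(j)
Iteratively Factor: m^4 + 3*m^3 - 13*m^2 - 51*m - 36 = (m + 3)*(m^3 - 13*m - 12) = (m - 4)*(m + 3)*(m^2 + 4*m + 3) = (m - 4)*(m + 3)^2*(m + 1)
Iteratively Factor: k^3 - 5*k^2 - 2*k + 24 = (k + 2)*(k^2 - 7*k + 12) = (k - 4)*(k + 2)*(k - 3)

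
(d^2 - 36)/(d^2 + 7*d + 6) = (d - 6)/(d + 1)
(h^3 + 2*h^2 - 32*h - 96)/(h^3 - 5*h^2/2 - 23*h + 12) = 2*(h + 4)/(2*h - 1)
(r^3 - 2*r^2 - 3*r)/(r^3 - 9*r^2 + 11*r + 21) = r/(r - 7)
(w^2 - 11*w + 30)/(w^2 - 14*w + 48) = (w - 5)/(w - 8)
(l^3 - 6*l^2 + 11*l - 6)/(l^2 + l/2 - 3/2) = 2*(l^2 - 5*l + 6)/(2*l + 3)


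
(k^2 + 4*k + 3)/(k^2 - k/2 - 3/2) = 2*(k + 3)/(2*k - 3)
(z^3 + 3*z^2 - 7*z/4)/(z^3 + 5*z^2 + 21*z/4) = (2*z - 1)/(2*z + 3)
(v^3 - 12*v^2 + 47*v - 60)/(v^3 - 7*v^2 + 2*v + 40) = (v - 3)/(v + 2)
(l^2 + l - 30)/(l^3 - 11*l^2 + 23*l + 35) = (l + 6)/(l^2 - 6*l - 7)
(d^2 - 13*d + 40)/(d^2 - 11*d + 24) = (d - 5)/(d - 3)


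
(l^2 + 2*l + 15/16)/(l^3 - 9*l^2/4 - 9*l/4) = (l + 5/4)/(l*(l - 3))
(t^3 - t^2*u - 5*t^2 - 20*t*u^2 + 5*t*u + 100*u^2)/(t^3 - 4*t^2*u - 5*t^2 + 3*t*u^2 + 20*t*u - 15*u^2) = (t^2 - t*u - 20*u^2)/(t^2 - 4*t*u + 3*u^2)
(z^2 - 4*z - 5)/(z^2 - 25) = (z + 1)/(z + 5)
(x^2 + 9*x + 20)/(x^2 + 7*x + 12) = (x + 5)/(x + 3)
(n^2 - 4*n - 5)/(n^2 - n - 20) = (n + 1)/(n + 4)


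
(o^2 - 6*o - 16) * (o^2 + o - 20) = o^4 - 5*o^3 - 42*o^2 + 104*o + 320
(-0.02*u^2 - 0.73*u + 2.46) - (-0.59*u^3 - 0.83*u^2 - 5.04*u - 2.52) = 0.59*u^3 + 0.81*u^2 + 4.31*u + 4.98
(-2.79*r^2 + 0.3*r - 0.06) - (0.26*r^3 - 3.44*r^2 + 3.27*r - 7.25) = -0.26*r^3 + 0.65*r^2 - 2.97*r + 7.19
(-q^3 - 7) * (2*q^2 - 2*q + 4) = -2*q^5 + 2*q^4 - 4*q^3 - 14*q^2 + 14*q - 28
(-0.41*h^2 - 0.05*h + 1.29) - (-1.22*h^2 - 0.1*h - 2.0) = 0.81*h^2 + 0.05*h + 3.29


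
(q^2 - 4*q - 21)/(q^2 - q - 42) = (q + 3)/(q + 6)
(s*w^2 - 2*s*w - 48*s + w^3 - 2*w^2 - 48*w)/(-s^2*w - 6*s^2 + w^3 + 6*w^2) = (8 - w)/(s - w)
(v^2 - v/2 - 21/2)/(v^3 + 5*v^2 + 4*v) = (2*v^2 - v - 21)/(2*v*(v^2 + 5*v + 4))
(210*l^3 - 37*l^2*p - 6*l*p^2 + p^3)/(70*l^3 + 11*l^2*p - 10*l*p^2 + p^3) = (6*l + p)/(2*l + p)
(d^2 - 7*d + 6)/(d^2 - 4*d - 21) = (-d^2 + 7*d - 6)/(-d^2 + 4*d + 21)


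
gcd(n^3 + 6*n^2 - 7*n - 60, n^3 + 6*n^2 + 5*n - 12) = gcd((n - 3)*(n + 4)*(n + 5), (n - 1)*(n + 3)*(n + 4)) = n + 4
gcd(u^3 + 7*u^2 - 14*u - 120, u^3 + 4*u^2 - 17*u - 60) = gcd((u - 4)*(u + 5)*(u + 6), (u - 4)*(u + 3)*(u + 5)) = u^2 + u - 20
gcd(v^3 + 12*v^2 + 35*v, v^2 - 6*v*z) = v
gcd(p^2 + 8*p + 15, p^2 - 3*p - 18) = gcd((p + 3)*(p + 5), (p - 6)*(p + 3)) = p + 3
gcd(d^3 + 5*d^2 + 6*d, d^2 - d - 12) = d + 3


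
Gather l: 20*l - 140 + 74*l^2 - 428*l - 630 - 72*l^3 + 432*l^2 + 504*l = -72*l^3 + 506*l^2 + 96*l - 770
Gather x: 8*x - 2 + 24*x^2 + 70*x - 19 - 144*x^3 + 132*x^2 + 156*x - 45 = -144*x^3 + 156*x^2 + 234*x - 66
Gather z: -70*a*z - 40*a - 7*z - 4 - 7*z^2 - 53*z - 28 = -40*a - 7*z^2 + z*(-70*a - 60) - 32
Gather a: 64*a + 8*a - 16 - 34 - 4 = 72*a - 54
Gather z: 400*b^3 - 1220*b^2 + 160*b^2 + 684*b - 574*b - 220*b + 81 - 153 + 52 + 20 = 400*b^3 - 1060*b^2 - 110*b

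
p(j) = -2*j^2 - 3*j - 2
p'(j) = -4*j - 3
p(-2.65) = -8.10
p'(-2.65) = 7.60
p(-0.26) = -1.36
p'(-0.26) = -1.96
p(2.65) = -24.00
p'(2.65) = -13.60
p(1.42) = -10.29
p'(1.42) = -8.68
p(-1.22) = -1.32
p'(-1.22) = 1.88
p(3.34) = -34.33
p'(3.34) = -16.36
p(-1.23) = -1.34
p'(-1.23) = 1.92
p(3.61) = -38.89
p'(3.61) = -17.44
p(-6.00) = -56.00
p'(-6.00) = 21.00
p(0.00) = -2.00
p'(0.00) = -3.00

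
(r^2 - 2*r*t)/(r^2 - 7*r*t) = (r - 2*t)/(r - 7*t)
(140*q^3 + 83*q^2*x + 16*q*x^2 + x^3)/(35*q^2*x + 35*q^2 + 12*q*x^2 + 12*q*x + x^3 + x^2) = (4*q + x)/(x + 1)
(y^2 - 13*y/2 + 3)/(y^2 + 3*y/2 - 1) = (y - 6)/(y + 2)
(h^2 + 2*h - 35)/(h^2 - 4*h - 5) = (h + 7)/(h + 1)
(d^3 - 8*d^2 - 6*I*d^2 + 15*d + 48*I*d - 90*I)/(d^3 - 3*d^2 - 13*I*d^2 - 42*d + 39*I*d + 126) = (d - 5)/(d - 7*I)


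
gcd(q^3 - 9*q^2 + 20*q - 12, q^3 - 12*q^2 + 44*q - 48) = q^2 - 8*q + 12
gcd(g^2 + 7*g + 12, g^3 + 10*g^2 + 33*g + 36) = g^2 + 7*g + 12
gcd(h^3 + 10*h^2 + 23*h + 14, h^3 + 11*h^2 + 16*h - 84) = h + 7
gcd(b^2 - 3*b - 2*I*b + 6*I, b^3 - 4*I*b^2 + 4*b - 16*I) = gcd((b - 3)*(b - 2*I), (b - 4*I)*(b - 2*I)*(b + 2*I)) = b - 2*I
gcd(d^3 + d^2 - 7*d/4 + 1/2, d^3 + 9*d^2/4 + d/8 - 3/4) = d^2 + 3*d/2 - 1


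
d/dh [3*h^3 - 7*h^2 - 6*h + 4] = 9*h^2 - 14*h - 6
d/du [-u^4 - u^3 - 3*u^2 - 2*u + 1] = -4*u^3 - 3*u^2 - 6*u - 2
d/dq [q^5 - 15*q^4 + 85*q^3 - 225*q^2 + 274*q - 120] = 5*q^4 - 60*q^3 + 255*q^2 - 450*q + 274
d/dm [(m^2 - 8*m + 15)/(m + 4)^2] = 2*(8*m - 31)/(m^3 + 12*m^2 + 48*m + 64)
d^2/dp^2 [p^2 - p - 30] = 2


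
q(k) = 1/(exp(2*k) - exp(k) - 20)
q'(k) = (-2*exp(2*k) + exp(k))/(exp(2*k) - exp(k) - 20)^2 = (1 - 2*exp(k))*exp(k)/(-exp(2*k) + exp(k) + 20)^2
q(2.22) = 0.02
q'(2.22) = -0.05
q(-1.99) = -0.05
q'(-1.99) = 0.00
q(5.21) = 0.00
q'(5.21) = -0.00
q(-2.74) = -0.05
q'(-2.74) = 0.00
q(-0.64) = -0.05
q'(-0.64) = -0.00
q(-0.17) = -0.05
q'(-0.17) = -0.00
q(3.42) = 0.00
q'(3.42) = -0.00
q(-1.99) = -0.05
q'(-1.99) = 0.00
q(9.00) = 0.00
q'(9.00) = 0.00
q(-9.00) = -0.05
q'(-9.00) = 0.00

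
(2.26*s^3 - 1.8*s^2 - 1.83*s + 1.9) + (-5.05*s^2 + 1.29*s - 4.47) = 2.26*s^3 - 6.85*s^2 - 0.54*s - 2.57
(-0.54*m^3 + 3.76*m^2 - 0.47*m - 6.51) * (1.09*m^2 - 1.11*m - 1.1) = -0.5886*m^5 + 4.6978*m^4 - 4.0919*m^3 - 10.7102*m^2 + 7.7431*m + 7.161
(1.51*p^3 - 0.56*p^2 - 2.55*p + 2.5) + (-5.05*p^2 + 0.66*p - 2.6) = 1.51*p^3 - 5.61*p^2 - 1.89*p - 0.1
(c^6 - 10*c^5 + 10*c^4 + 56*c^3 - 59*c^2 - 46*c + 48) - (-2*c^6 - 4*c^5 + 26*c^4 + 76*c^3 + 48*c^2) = 3*c^6 - 6*c^5 - 16*c^4 - 20*c^3 - 107*c^2 - 46*c + 48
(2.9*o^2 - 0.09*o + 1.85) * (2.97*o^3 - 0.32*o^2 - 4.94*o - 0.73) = 8.613*o^5 - 1.1953*o^4 - 8.8027*o^3 - 2.2644*o^2 - 9.0733*o - 1.3505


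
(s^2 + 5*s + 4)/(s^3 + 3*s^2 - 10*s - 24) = (s + 1)/(s^2 - s - 6)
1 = 1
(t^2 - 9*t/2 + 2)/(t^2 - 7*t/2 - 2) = (2*t - 1)/(2*t + 1)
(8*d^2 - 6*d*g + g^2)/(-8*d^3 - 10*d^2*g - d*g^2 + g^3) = (-2*d + g)/(2*d^2 + 3*d*g + g^2)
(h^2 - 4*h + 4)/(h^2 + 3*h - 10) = (h - 2)/(h + 5)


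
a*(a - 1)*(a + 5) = a^3 + 4*a^2 - 5*a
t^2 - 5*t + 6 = (t - 3)*(t - 2)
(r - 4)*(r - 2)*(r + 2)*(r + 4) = r^4 - 20*r^2 + 64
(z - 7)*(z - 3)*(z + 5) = z^3 - 5*z^2 - 29*z + 105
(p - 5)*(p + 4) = p^2 - p - 20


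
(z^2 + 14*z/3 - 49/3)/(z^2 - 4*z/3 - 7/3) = (z + 7)/(z + 1)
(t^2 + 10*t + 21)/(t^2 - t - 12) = (t + 7)/(t - 4)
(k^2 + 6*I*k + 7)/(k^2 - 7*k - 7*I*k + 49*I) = (k^2 + 6*I*k + 7)/(k^2 - 7*k - 7*I*k + 49*I)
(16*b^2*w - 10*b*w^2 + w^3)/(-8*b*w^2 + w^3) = (-2*b + w)/w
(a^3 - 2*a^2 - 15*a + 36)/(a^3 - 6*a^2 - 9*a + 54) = (a^2 + a - 12)/(a^2 - 3*a - 18)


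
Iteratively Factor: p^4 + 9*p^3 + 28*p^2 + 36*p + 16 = (p + 2)*(p^3 + 7*p^2 + 14*p + 8) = (p + 2)^2*(p^2 + 5*p + 4) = (p + 2)^2*(p + 4)*(p + 1)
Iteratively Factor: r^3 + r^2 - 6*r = (r + 3)*(r^2 - 2*r) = r*(r + 3)*(r - 2)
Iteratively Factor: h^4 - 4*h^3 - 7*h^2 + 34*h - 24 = (h - 4)*(h^3 - 7*h + 6) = (h - 4)*(h - 2)*(h^2 + 2*h - 3) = (h - 4)*(h - 2)*(h + 3)*(h - 1)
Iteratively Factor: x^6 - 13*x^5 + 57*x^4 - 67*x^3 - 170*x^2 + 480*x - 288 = (x - 4)*(x^5 - 9*x^4 + 21*x^3 + 17*x^2 - 102*x + 72) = (x - 4)*(x - 1)*(x^4 - 8*x^3 + 13*x^2 + 30*x - 72) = (x - 4)*(x - 1)*(x + 2)*(x^3 - 10*x^2 + 33*x - 36) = (x - 4)^2*(x - 1)*(x + 2)*(x^2 - 6*x + 9) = (x - 4)^2*(x - 3)*(x - 1)*(x + 2)*(x - 3)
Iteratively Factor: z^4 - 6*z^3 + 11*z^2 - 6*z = (z)*(z^3 - 6*z^2 + 11*z - 6) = z*(z - 1)*(z^2 - 5*z + 6) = z*(z - 2)*(z - 1)*(z - 3)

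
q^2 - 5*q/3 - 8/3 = (q - 8/3)*(q + 1)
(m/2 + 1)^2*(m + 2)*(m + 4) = m^4/4 + 5*m^3/2 + 9*m^2 + 14*m + 8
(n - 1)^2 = n^2 - 2*n + 1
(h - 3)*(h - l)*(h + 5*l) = h^3 + 4*h^2*l - 3*h^2 - 5*h*l^2 - 12*h*l + 15*l^2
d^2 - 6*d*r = d*(d - 6*r)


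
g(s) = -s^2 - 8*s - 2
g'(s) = -2*s - 8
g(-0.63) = 2.64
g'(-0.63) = -6.74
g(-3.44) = 13.69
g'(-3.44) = -1.12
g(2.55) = -28.90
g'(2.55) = -13.10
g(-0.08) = -1.37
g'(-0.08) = -7.84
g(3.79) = -46.68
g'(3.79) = -15.58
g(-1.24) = 6.38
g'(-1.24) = -5.52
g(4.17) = -52.75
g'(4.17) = -16.34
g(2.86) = -33.06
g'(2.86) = -13.72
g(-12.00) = -50.00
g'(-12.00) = 16.00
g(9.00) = -155.00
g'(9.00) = -26.00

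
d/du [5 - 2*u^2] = -4*u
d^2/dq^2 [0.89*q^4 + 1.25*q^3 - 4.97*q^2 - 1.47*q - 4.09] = 10.68*q^2 + 7.5*q - 9.94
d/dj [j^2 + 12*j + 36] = 2*j + 12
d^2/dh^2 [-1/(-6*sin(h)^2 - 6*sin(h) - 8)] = 3*(-12*sin(h)^4 - 9*sin(h)^3 + 31*sin(h)^2 + 22*sin(h) - 2)/(2*(3*sin(h)^2 + 3*sin(h) + 4)^3)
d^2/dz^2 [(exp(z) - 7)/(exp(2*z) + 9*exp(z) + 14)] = (exp(4*z) - 37*exp(3*z) - 273*exp(2*z) - 301*exp(z) + 1078)*exp(z)/(exp(6*z) + 27*exp(5*z) + 285*exp(4*z) + 1485*exp(3*z) + 3990*exp(2*z) + 5292*exp(z) + 2744)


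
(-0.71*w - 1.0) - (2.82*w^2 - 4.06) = -2.82*w^2 - 0.71*w + 3.06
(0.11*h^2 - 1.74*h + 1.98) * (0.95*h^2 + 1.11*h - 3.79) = 0.1045*h^4 - 1.5309*h^3 - 0.4673*h^2 + 8.7924*h - 7.5042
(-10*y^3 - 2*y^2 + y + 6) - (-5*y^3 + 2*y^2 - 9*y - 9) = -5*y^3 - 4*y^2 + 10*y + 15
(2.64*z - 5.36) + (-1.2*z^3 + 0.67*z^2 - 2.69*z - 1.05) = -1.2*z^3 + 0.67*z^2 - 0.0499999999999998*z - 6.41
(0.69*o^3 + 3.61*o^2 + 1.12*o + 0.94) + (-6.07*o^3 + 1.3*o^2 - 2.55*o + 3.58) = -5.38*o^3 + 4.91*o^2 - 1.43*o + 4.52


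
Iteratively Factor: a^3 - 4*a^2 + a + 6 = (a - 3)*(a^2 - a - 2) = (a - 3)*(a - 2)*(a + 1)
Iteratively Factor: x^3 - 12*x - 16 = (x + 2)*(x^2 - 2*x - 8) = (x + 2)^2*(x - 4)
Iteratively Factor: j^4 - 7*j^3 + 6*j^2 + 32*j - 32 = (j - 4)*(j^3 - 3*j^2 - 6*j + 8) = (j - 4)*(j - 1)*(j^2 - 2*j - 8) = (j - 4)^2*(j - 1)*(j + 2)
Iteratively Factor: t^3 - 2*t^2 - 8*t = (t - 4)*(t^2 + 2*t) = (t - 4)*(t + 2)*(t)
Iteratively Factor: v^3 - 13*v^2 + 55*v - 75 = (v - 3)*(v^2 - 10*v + 25) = (v - 5)*(v - 3)*(v - 5)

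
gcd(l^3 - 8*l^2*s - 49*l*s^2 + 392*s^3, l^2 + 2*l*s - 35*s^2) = l + 7*s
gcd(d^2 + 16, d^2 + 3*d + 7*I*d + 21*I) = 1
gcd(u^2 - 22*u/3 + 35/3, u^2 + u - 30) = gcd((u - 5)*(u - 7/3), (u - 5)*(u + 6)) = u - 5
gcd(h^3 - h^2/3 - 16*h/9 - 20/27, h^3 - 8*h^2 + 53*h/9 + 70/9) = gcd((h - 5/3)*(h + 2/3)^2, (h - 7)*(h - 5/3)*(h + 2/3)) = h^2 - h - 10/9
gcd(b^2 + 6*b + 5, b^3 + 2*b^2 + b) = b + 1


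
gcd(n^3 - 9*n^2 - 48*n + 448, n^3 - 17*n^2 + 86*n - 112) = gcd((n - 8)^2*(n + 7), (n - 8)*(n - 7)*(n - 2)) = n - 8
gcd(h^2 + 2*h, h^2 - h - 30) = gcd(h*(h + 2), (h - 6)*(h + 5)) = 1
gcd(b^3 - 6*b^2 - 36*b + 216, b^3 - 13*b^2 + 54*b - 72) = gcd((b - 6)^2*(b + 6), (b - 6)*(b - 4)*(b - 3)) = b - 6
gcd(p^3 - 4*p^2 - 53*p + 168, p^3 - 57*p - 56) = p^2 - p - 56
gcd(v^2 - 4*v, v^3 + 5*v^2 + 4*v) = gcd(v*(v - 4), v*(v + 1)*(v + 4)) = v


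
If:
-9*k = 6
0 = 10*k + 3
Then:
No Solution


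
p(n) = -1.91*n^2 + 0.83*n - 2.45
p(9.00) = -149.69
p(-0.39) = -3.06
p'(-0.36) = 2.21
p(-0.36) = -3.00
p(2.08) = -8.99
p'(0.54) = -1.23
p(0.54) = -2.56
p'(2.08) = -7.12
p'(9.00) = -33.55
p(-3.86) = -34.11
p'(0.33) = -0.43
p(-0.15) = -2.62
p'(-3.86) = 15.58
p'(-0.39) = 2.32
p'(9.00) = -33.55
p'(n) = 0.83 - 3.82*n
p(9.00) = -149.69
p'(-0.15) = 1.40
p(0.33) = -2.38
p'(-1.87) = 7.97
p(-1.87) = -10.68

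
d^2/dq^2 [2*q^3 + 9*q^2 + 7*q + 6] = 12*q + 18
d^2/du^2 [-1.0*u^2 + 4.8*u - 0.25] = -2.00000000000000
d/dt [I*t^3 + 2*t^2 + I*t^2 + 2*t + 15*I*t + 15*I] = 3*I*t^2 + 2*t*(2 + I) + 2 + 15*I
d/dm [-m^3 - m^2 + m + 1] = -3*m^2 - 2*m + 1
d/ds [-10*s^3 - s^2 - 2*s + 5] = -30*s^2 - 2*s - 2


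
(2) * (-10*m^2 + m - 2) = -20*m^2 + 2*m - 4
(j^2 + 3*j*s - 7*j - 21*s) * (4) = 4*j^2 + 12*j*s - 28*j - 84*s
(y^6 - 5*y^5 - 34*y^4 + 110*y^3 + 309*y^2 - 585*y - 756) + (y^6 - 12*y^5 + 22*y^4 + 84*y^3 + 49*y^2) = 2*y^6 - 17*y^5 - 12*y^4 + 194*y^3 + 358*y^2 - 585*y - 756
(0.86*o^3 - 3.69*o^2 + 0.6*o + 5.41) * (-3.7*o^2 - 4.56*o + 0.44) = -3.182*o^5 + 9.7314*o^4 + 14.9848*o^3 - 24.3766*o^2 - 24.4056*o + 2.3804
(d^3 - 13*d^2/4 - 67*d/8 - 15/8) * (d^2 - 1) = d^5 - 13*d^4/4 - 75*d^3/8 + 11*d^2/8 + 67*d/8 + 15/8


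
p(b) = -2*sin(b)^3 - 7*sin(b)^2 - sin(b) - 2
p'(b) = -6*sin(b)^2*cos(b) - 14*sin(b)*cos(b) - cos(b) = (-14*sin(b) + 3*cos(2*b) - 4)*cos(b)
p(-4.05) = -8.12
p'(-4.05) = 9.70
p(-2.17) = -4.82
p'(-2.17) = -3.65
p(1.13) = -10.11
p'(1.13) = -7.92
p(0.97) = -8.71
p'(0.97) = -9.40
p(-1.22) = -5.58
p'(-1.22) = 2.36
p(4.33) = -5.50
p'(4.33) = -2.55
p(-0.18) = -2.03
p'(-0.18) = 1.29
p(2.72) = -3.72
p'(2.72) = 7.06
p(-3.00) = -1.99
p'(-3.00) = -0.85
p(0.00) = -2.00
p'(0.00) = -1.00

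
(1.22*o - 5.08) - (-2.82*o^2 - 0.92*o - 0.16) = 2.82*o^2 + 2.14*o - 4.92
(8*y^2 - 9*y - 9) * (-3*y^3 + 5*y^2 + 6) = -24*y^5 + 67*y^4 - 18*y^3 + 3*y^2 - 54*y - 54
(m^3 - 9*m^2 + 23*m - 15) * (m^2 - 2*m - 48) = m^5 - 11*m^4 - 7*m^3 + 371*m^2 - 1074*m + 720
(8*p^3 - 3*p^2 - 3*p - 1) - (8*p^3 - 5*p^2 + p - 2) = 2*p^2 - 4*p + 1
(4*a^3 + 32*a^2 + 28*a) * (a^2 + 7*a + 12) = 4*a^5 + 60*a^4 + 300*a^3 + 580*a^2 + 336*a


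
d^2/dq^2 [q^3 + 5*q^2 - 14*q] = 6*q + 10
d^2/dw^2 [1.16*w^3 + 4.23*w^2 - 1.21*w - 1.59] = 6.96*w + 8.46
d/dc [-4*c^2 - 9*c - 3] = -8*c - 9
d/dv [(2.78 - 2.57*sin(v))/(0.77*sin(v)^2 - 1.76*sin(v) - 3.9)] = (1.9789*sin(v)^2 - 4.2812*sin(v) + 14.9158)*cos(v)/(0.5929*sin(v)^4 - 2.7104*sin(v)^3 - 2.9084*sin(v)^2 + 13.728*sin(v) + 15.21)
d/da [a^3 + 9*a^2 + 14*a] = 3*a^2 + 18*a + 14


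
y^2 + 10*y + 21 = (y + 3)*(y + 7)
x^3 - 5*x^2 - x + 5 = (x - 5)*(x - 1)*(x + 1)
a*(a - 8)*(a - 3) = a^3 - 11*a^2 + 24*a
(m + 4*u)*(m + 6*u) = m^2 + 10*m*u + 24*u^2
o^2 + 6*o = o*(o + 6)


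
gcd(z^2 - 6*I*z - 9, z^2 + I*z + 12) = z - 3*I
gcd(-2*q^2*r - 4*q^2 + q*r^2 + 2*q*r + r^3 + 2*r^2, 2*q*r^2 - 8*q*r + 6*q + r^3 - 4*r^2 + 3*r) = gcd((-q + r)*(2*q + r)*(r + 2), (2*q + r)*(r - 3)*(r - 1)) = 2*q + r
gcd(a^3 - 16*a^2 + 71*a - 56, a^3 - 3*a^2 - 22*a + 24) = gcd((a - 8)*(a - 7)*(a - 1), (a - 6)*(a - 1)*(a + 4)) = a - 1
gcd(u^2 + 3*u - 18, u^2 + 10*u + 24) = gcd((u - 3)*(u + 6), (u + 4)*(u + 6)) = u + 6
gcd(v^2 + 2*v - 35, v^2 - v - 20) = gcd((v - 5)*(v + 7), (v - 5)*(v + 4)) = v - 5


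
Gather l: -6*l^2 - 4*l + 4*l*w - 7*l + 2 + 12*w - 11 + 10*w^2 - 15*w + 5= -6*l^2 + l*(4*w - 11) + 10*w^2 - 3*w - 4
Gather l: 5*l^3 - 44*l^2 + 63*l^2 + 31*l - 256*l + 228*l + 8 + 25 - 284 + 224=5*l^3 + 19*l^2 + 3*l - 27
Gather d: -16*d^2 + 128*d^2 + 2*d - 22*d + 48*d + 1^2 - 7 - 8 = 112*d^2 + 28*d - 14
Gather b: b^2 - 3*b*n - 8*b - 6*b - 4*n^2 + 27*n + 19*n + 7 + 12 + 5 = b^2 + b*(-3*n - 14) - 4*n^2 + 46*n + 24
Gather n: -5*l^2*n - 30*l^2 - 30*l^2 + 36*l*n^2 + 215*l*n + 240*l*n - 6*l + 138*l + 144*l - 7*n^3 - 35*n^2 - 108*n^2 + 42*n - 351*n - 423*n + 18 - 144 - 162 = -60*l^2 + 276*l - 7*n^3 + n^2*(36*l - 143) + n*(-5*l^2 + 455*l - 732) - 288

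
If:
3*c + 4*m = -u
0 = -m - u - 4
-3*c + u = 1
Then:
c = -19/6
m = 9/2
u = -17/2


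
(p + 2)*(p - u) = p^2 - p*u + 2*p - 2*u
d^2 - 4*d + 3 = (d - 3)*(d - 1)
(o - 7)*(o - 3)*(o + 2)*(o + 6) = o^4 - 2*o^3 - 47*o^2 + 48*o + 252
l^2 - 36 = (l - 6)*(l + 6)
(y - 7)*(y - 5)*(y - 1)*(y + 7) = y^4 - 6*y^3 - 44*y^2 + 294*y - 245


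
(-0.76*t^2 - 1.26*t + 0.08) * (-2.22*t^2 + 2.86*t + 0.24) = 1.6872*t^4 + 0.6236*t^3 - 3.9636*t^2 - 0.0736*t + 0.0192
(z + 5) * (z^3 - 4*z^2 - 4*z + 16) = z^4 + z^3 - 24*z^2 - 4*z + 80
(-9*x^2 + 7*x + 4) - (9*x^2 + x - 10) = -18*x^2 + 6*x + 14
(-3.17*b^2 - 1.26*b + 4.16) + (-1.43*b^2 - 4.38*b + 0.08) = -4.6*b^2 - 5.64*b + 4.24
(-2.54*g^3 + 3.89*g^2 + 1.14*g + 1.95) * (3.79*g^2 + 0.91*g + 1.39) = -9.6266*g^5 + 12.4317*g^4 + 4.3299*g^3 + 13.835*g^2 + 3.3591*g + 2.7105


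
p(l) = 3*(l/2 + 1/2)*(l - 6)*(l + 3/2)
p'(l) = 3*(l/2 + 1/2)*(l - 6) + 3*(l/2 + 1/2)*(l + 3/2) + 3*(l - 6)*(l + 3/2)/2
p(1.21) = -43.03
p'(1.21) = -26.37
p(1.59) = -52.94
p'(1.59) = -25.57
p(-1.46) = 0.21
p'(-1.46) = 4.67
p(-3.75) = -90.49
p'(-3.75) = 82.41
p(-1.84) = -3.36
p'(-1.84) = 14.31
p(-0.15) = -10.59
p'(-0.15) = -18.57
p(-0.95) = -0.29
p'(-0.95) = -6.21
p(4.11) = -81.27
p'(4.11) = 12.61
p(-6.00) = -405.00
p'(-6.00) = 204.75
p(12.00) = 1579.50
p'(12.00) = 501.75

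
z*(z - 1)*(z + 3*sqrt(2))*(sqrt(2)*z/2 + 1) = sqrt(2)*z^4/2 - sqrt(2)*z^3/2 + 4*z^3 - 4*z^2 + 3*sqrt(2)*z^2 - 3*sqrt(2)*z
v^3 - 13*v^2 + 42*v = v*(v - 7)*(v - 6)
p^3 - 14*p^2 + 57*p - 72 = (p - 8)*(p - 3)^2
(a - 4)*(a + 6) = a^2 + 2*a - 24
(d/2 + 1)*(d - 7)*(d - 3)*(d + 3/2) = d^4/2 - 13*d^3/4 - 11*d^2/2 + 87*d/4 + 63/2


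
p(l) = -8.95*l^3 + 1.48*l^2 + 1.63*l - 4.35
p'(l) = -26.85*l^2 + 2.96*l + 1.63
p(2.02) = -68.79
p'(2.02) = -101.95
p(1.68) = -39.87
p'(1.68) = -69.18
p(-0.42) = -4.11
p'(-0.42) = -4.35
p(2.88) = -201.18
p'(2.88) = -212.55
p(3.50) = -364.25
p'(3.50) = -316.92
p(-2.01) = 71.03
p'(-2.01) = -112.80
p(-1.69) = 40.32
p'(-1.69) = -80.06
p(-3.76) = 486.20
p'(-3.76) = -389.09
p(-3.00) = 245.73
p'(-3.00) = -248.90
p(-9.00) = 6625.41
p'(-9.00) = -2199.86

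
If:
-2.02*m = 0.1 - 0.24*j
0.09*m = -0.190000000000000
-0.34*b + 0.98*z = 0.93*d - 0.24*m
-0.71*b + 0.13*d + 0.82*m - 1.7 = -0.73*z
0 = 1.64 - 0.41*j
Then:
No Solution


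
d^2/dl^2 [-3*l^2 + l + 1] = -6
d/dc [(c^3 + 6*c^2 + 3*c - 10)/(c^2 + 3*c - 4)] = (c^2 + 8*c + 18)/(c^2 + 8*c + 16)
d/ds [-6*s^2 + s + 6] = 1 - 12*s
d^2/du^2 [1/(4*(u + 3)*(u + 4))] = ((u + 3)^2 + (u + 3)*(u + 4) + (u + 4)^2)/(2*(u + 3)^3*(u + 4)^3)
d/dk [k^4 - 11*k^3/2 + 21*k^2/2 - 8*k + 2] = 4*k^3 - 33*k^2/2 + 21*k - 8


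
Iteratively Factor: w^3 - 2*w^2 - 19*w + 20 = (w - 1)*(w^2 - w - 20) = (w - 5)*(w - 1)*(w + 4)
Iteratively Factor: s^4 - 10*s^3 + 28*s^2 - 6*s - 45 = (s + 1)*(s^3 - 11*s^2 + 39*s - 45) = (s - 3)*(s + 1)*(s^2 - 8*s + 15) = (s - 3)^2*(s + 1)*(s - 5)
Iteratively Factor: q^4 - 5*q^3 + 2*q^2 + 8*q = (q - 2)*(q^3 - 3*q^2 - 4*q) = (q - 4)*(q - 2)*(q^2 + q) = q*(q - 4)*(q - 2)*(q + 1)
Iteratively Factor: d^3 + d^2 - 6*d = (d + 3)*(d^2 - 2*d) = d*(d + 3)*(d - 2)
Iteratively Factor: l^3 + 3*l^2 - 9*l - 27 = (l + 3)*(l^2 - 9) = (l - 3)*(l + 3)*(l + 3)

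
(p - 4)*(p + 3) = p^2 - p - 12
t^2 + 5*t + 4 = (t + 1)*(t + 4)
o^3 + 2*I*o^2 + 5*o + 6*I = (o - 2*I)*(o + I)*(o + 3*I)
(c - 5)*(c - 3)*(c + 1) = c^3 - 7*c^2 + 7*c + 15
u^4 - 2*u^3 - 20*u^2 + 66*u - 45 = (u - 3)^2*(u - 1)*(u + 5)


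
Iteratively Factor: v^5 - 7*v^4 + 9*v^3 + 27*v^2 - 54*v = (v + 2)*(v^4 - 9*v^3 + 27*v^2 - 27*v) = (v - 3)*(v + 2)*(v^3 - 6*v^2 + 9*v) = (v - 3)^2*(v + 2)*(v^2 - 3*v) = (v - 3)^3*(v + 2)*(v)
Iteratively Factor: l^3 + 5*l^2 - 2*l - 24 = (l - 2)*(l^2 + 7*l + 12) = (l - 2)*(l + 3)*(l + 4)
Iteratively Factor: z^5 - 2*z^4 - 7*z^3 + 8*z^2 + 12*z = (z + 2)*(z^4 - 4*z^3 + z^2 + 6*z) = (z - 2)*(z + 2)*(z^3 - 2*z^2 - 3*z) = (z - 3)*(z - 2)*(z + 2)*(z^2 + z) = (z - 3)*(z - 2)*(z + 1)*(z + 2)*(z)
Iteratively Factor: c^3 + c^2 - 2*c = (c + 2)*(c^2 - c) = c*(c + 2)*(c - 1)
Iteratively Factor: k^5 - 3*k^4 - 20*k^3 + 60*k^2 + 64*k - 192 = (k + 2)*(k^4 - 5*k^3 - 10*k^2 + 80*k - 96) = (k - 4)*(k + 2)*(k^3 - k^2 - 14*k + 24) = (k - 4)*(k - 3)*(k + 2)*(k^2 + 2*k - 8) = (k - 4)*(k - 3)*(k + 2)*(k + 4)*(k - 2)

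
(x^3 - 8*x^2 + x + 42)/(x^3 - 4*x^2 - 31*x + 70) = (x^2 - x - 6)/(x^2 + 3*x - 10)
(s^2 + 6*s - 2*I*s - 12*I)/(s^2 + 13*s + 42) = (s - 2*I)/(s + 7)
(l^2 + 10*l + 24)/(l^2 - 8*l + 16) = (l^2 + 10*l + 24)/(l^2 - 8*l + 16)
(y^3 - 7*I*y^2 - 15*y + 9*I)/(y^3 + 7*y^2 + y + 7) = (y^2 - 6*I*y - 9)/(y^2 + y*(7 + I) + 7*I)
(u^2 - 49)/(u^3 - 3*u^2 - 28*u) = (u + 7)/(u*(u + 4))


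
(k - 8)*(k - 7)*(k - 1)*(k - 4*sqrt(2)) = k^4 - 16*k^3 - 4*sqrt(2)*k^3 + 71*k^2 + 64*sqrt(2)*k^2 - 284*sqrt(2)*k - 56*k + 224*sqrt(2)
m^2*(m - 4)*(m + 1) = m^4 - 3*m^3 - 4*m^2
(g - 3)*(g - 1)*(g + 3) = g^3 - g^2 - 9*g + 9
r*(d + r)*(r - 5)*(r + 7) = d*r^3 + 2*d*r^2 - 35*d*r + r^4 + 2*r^3 - 35*r^2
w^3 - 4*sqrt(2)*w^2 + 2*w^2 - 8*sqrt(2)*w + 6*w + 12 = (w + 2)*(w - 3*sqrt(2))*(w - sqrt(2))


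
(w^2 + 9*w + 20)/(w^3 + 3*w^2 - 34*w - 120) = 1/(w - 6)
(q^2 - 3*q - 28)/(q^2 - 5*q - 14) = (q + 4)/(q + 2)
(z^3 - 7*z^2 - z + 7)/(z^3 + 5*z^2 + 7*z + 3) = (z^2 - 8*z + 7)/(z^2 + 4*z + 3)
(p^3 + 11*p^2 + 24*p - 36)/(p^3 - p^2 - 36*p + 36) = (p + 6)/(p - 6)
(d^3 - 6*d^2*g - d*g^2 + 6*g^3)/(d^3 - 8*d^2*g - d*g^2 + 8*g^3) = (d - 6*g)/(d - 8*g)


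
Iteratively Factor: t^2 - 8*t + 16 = (t - 4)*(t - 4)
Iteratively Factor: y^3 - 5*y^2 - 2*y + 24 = (y - 4)*(y^2 - y - 6) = (y - 4)*(y - 3)*(y + 2)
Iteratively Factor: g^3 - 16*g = (g)*(g^2 - 16) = g*(g - 4)*(g + 4)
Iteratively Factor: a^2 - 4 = (a - 2)*(a + 2)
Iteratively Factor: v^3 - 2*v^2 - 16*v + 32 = (v + 4)*(v^2 - 6*v + 8) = (v - 4)*(v + 4)*(v - 2)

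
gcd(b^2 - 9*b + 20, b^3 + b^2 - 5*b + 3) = 1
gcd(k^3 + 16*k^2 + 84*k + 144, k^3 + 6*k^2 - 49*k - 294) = k + 6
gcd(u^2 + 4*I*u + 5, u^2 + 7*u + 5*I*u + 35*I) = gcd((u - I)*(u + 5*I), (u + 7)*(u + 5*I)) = u + 5*I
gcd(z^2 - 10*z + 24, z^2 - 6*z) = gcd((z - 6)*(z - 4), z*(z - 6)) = z - 6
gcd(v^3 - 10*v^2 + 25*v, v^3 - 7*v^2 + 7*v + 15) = v - 5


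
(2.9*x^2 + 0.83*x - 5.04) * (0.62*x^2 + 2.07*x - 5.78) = 1.798*x^4 + 6.5176*x^3 - 18.1687*x^2 - 15.2302*x + 29.1312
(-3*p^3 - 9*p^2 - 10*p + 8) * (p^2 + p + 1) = -3*p^5 - 12*p^4 - 22*p^3 - 11*p^2 - 2*p + 8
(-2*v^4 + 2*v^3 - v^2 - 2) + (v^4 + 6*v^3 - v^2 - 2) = -v^4 + 8*v^3 - 2*v^2 - 4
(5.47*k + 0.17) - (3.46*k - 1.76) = 2.01*k + 1.93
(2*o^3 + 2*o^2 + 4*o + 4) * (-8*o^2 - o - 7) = -16*o^5 - 18*o^4 - 48*o^3 - 50*o^2 - 32*o - 28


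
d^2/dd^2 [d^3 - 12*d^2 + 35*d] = 6*d - 24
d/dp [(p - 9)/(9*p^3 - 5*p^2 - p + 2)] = (9*p^3 - 5*p^2 - p + (p - 9)*(-27*p^2 + 10*p + 1) + 2)/(9*p^3 - 5*p^2 - p + 2)^2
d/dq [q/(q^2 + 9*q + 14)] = (14 - q^2)/(q^4 + 18*q^3 + 109*q^2 + 252*q + 196)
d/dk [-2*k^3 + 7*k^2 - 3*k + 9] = -6*k^2 + 14*k - 3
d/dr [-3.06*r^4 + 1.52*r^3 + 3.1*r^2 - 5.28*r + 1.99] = -12.24*r^3 + 4.56*r^2 + 6.2*r - 5.28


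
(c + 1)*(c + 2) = c^2 + 3*c + 2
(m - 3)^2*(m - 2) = m^3 - 8*m^2 + 21*m - 18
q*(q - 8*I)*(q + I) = q^3 - 7*I*q^2 + 8*q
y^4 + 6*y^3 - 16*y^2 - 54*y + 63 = (y - 3)*(y - 1)*(y + 3)*(y + 7)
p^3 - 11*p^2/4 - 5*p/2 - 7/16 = (p - 7/2)*(p + 1/4)*(p + 1/2)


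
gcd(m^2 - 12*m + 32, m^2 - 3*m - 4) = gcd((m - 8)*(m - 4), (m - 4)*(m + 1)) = m - 4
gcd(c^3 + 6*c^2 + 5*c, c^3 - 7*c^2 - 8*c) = c^2 + c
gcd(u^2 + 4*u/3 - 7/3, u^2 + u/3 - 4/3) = u - 1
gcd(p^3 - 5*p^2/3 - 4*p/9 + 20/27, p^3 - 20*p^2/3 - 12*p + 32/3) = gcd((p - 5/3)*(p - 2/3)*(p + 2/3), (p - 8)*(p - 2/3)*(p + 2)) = p - 2/3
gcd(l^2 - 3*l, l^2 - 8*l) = l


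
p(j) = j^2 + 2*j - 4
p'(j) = 2*j + 2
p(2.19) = 5.18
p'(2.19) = 6.38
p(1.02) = -0.92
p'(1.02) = 4.04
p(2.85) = 9.82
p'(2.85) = 7.70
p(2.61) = 8.03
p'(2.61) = 7.22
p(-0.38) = -4.62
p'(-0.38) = 1.24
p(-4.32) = 6.02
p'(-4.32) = -6.64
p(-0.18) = -4.33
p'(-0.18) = 1.64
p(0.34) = -3.20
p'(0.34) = 2.68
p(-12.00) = 116.00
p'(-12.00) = -22.00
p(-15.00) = 191.00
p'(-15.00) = -28.00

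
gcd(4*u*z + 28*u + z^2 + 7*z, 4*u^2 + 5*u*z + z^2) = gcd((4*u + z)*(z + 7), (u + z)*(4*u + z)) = 4*u + z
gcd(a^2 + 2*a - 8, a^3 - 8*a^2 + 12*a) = a - 2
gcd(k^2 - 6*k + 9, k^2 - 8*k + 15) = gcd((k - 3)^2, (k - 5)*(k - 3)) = k - 3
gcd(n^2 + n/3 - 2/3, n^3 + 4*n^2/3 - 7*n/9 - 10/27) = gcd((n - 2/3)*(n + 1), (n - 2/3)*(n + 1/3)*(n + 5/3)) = n - 2/3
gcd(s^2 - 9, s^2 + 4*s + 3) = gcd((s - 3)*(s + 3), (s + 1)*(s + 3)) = s + 3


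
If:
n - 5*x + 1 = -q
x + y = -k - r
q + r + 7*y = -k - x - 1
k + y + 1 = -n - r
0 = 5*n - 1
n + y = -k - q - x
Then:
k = -157/30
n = 1/5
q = 24/5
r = 5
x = 6/5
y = -29/30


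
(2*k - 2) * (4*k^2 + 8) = 8*k^3 - 8*k^2 + 16*k - 16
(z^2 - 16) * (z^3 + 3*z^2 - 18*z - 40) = z^5 + 3*z^4 - 34*z^3 - 88*z^2 + 288*z + 640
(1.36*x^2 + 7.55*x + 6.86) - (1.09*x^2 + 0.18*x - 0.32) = 0.27*x^2 + 7.37*x + 7.18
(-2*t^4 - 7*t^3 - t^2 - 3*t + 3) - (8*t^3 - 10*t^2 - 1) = -2*t^4 - 15*t^3 + 9*t^2 - 3*t + 4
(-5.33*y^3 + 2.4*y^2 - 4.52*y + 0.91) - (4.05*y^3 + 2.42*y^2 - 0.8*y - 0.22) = -9.38*y^3 - 0.02*y^2 - 3.72*y + 1.13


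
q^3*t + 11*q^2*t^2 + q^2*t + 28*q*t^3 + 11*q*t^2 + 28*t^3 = (q + 4*t)*(q + 7*t)*(q*t + t)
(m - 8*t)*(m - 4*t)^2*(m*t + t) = m^4*t - 16*m^3*t^2 + m^3*t + 80*m^2*t^3 - 16*m^2*t^2 - 128*m*t^4 + 80*m*t^3 - 128*t^4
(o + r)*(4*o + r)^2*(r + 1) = 16*o^3*r + 16*o^3 + 24*o^2*r^2 + 24*o^2*r + 9*o*r^3 + 9*o*r^2 + r^4 + r^3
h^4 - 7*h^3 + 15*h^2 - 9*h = h*(h - 3)^2*(h - 1)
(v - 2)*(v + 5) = v^2 + 3*v - 10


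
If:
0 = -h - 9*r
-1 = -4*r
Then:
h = -9/4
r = 1/4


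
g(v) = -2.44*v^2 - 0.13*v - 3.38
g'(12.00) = -58.69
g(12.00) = -356.30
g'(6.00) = -29.41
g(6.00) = -92.00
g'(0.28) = -1.50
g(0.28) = -3.61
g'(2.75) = -13.55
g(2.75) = -22.19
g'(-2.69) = 13.00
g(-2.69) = -20.69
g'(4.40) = -21.60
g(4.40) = -51.19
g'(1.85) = -9.16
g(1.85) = -11.97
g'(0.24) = -1.30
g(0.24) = -3.55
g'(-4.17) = 20.22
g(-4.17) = -45.27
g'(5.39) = -26.43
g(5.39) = -74.97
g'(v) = -4.88*v - 0.13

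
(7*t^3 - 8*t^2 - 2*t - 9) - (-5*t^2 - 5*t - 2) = 7*t^3 - 3*t^2 + 3*t - 7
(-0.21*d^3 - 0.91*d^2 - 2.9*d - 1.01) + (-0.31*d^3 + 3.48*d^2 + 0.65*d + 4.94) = -0.52*d^3 + 2.57*d^2 - 2.25*d + 3.93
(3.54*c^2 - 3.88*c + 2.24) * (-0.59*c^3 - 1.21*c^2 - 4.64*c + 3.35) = -2.0886*c^5 - 1.9942*c^4 - 13.0524*c^3 + 27.1518*c^2 - 23.3916*c + 7.504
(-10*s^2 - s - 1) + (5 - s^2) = -11*s^2 - s + 4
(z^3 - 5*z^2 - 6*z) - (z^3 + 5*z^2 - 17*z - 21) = -10*z^2 + 11*z + 21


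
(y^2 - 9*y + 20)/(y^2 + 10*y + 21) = (y^2 - 9*y + 20)/(y^2 + 10*y + 21)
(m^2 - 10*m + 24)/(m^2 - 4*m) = (m - 6)/m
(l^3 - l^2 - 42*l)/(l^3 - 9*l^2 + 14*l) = (l + 6)/(l - 2)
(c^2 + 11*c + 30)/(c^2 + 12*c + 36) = (c + 5)/(c + 6)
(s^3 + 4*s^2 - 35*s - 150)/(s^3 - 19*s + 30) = (s^2 - s - 30)/(s^2 - 5*s + 6)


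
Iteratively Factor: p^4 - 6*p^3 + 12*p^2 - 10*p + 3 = (p - 3)*(p^3 - 3*p^2 + 3*p - 1) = (p - 3)*(p - 1)*(p^2 - 2*p + 1) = (p - 3)*(p - 1)^2*(p - 1)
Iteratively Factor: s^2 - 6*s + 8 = (s - 2)*(s - 4)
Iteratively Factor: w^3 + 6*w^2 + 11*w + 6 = (w + 2)*(w^2 + 4*w + 3) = (w + 1)*(w + 2)*(w + 3)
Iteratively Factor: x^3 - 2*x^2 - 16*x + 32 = (x - 2)*(x^2 - 16) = (x - 4)*(x - 2)*(x + 4)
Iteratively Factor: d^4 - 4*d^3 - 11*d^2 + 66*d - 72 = (d - 3)*(d^3 - d^2 - 14*d + 24) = (d - 3)*(d + 4)*(d^2 - 5*d + 6) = (d - 3)^2*(d + 4)*(d - 2)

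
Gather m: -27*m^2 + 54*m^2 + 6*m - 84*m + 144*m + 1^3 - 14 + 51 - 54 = 27*m^2 + 66*m - 16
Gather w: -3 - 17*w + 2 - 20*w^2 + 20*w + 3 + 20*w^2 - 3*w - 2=0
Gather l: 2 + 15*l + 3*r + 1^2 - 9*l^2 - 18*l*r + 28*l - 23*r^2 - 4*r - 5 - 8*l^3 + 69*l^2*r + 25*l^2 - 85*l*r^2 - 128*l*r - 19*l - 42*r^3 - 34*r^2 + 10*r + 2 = -8*l^3 + l^2*(69*r + 16) + l*(-85*r^2 - 146*r + 24) - 42*r^3 - 57*r^2 + 9*r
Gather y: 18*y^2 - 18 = 18*y^2 - 18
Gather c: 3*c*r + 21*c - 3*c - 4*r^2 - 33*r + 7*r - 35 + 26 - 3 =c*(3*r + 18) - 4*r^2 - 26*r - 12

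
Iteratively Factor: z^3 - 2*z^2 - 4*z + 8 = (z - 2)*(z^2 - 4) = (z - 2)^2*(z + 2)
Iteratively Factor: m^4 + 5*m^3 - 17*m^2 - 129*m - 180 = (m + 4)*(m^3 + m^2 - 21*m - 45) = (m + 3)*(m + 4)*(m^2 - 2*m - 15) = (m + 3)^2*(m + 4)*(m - 5)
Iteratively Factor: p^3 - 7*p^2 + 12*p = (p)*(p^2 - 7*p + 12) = p*(p - 3)*(p - 4)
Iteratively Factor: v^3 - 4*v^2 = (v)*(v^2 - 4*v) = v*(v - 4)*(v)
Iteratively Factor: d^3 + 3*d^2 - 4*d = (d - 1)*(d^2 + 4*d) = d*(d - 1)*(d + 4)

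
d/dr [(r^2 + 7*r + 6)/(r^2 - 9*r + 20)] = 2*(-8*r^2 + 14*r + 97)/(r^4 - 18*r^3 + 121*r^2 - 360*r + 400)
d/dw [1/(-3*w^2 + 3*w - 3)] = (2*w - 1)/(3*(w^2 - w + 1)^2)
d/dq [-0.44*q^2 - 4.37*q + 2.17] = -0.88*q - 4.37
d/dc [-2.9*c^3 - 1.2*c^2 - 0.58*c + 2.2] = -8.7*c^2 - 2.4*c - 0.58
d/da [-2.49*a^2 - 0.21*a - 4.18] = -4.98*a - 0.21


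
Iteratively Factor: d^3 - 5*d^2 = (d)*(d^2 - 5*d) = d*(d - 5)*(d)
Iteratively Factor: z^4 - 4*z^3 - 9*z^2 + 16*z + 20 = (z - 5)*(z^3 + z^2 - 4*z - 4) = (z - 5)*(z + 2)*(z^2 - z - 2) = (z - 5)*(z - 2)*(z + 2)*(z + 1)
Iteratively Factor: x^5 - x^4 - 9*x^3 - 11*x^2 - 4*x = (x - 4)*(x^4 + 3*x^3 + 3*x^2 + x) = x*(x - 4)*(x^3 + 3*x^2 + 3*x + 1) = x*(x - 4)*(x + 1)*(x^2 + 2*x + 1) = x*(x - 4)*(x + 1)^2*(x + 1)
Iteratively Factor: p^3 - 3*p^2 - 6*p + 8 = (p - 1)*(p^2 - 2*p - 8) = (p - 1)*(p + 2)*(p - 4)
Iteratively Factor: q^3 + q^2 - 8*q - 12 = (q + 2)*(q^2 - q - 6) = (q - 3)*(q + 2)*(q + 2)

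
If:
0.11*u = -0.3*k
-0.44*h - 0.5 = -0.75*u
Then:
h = 1.70454545454545*u - 1.13636363636364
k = -0.366666666666667*u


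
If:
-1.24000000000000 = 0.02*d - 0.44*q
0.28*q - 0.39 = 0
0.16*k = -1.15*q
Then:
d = -31.36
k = -10.01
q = 1.39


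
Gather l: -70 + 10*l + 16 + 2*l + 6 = 12*l - 48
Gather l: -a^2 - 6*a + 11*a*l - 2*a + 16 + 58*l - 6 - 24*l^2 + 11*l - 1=-a^2 - 8*a - 24*l^2 + l*(11*a + 69) + 9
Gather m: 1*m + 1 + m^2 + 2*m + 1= m^2 + 3*m + 2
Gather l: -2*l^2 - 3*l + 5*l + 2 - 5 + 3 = -2*l^2 + 2*l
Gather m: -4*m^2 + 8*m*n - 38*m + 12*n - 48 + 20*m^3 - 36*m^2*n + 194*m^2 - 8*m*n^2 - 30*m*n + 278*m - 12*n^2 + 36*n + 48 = 20*m^3 + m^2*(190 - 36*n) + m*(-8*n^2 - 22*n + 240) - 12*n^2 + 48*n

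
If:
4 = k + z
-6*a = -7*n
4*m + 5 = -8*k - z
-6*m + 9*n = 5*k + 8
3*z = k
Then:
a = -77/27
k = 3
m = -15/2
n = -22/9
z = 1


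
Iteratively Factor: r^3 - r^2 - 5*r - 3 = (r + 1)*(r^2 - 2*r - 3) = (r + 1)^2*(r - 3)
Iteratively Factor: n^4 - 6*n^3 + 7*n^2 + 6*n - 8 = (n + 1)*(n^3 - 7*n^2 + 14*n - 8) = (n - 1)*(n + 1)*(n^2 - 6*n + 8) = (n - 4)*(n - 1)*(n + 1)*(n - 2)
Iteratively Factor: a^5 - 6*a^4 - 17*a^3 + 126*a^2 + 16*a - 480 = (a - 3)*(a^4 - 3*a^3 - 26*a^2 + 48*a + 160) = (a - 3)*(a + 2)*(a^3 - 5*a^2 - 16*a + 80) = (a - 4)*(a - 3)*(a + 2)*(a^2 - a - 20) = (a - 4)*(a - 3)*(a + 2)*(a + 4)*(a - 5)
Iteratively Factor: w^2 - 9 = (w - 3)*(w + 3)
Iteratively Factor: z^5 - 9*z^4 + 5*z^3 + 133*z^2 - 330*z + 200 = (z - 2)*(z^4 - 7*z^3 - 9*z^2 + 115*z - 100) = (z - 5)*(z - 2)*(z^3 - 2*z^2 - 19*z + 20) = (z - 5)*(z - 2)*(z + 4)*(z^2 - 6*z + 5) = (z - 5)^2*(z - 2)*(z + 4)*(z - 1)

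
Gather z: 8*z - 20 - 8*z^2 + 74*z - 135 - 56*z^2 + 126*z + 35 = -64*z^2 + 208*z - 120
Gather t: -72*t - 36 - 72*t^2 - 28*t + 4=-72*t^2 - 100*t - 32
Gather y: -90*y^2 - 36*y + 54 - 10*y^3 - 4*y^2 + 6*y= -10*y^3 - 94*y^2 - 30*y + 54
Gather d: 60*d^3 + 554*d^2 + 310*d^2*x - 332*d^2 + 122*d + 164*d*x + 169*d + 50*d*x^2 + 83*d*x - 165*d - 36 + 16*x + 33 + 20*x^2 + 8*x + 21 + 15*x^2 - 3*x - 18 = 60*d^3 + d^2*(310*x + 222) + d*(50*x^2 + 247*x + 126) + 35*x^2 + 21*x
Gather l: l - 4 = l - 4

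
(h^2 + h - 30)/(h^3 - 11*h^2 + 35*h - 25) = (h + 6)/(h^2 - 6*h + 5)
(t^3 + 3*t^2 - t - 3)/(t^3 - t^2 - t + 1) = (t + 3)/(t - 1)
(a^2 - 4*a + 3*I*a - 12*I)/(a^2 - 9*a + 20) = (a + 3*I)/(a - 5)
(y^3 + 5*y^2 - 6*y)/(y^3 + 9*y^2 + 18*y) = (y - 1)/(y + 3)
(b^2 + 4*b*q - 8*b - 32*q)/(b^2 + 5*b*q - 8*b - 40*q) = (b + 4*q)/(b + 5*q)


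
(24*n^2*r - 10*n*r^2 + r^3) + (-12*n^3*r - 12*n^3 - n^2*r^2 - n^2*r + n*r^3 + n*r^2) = -12*n^3*r - 12*n^3 - n^2*r^2 + 23*n^2*r + n*r^3 - 9*n*r^2 + r^3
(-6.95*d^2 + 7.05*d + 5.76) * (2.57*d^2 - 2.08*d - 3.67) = -17.8615*d^4 + 32.5745*d^3 + 25.6457*d^2 - 37.8543*d - 21.1392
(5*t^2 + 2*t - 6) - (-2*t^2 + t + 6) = 7*t^2 + t - 12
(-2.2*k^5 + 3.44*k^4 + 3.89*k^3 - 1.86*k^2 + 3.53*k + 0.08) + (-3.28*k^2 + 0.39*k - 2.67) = -2.2*k^5 + 3.44*k^4 + 3.89*k^3 - 5.14*k^2 + 3.92*k - 2.59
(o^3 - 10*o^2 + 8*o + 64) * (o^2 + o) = o^5 - 9*o^4 - 2*o^3 + 72*o^2 + 64*o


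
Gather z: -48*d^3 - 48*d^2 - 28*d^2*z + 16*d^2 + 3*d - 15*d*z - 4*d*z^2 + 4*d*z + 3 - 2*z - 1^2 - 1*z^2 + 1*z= -48*d^3 - 32*d^2 + 3*d + z^2*(-4*d - 1) + z*(-28*d^2 - 11*d - 1) + 2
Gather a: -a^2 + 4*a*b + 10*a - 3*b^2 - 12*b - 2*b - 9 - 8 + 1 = -a^2 + a*(4*b + 10) - 3*b^2 - 14*b - 16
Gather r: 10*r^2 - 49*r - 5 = 10*r^2 - 49*r - 5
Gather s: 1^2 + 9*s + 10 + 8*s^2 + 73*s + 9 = 8*s^2 + 82*s + 20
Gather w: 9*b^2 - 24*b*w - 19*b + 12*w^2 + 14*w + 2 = 9*b^2 - 19*b + 12*w^2 + w*(14 - 24*b) + 2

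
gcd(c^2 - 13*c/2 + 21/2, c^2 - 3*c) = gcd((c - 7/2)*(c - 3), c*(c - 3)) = c - 3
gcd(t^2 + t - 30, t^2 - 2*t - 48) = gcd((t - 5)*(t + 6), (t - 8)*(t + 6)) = t + 6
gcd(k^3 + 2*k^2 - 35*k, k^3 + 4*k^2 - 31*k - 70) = k^2 + 2*k - 35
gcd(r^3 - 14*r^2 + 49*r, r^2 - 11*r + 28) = r - 7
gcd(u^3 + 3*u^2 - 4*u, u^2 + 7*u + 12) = u + 4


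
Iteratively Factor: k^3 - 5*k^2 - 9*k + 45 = (k + 3)*(k^2 - 8*k + 15) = (k - 5)*(k + 3)*(k - 3)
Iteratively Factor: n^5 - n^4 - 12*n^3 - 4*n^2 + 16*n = (n - 1)*(n^4 - 12*n^2 - 16*n) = (n - 1)*(n + 2)*(n^3 - 2*n^2 - 8*n) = n*(n - 1)*(n + 2)*(n^2 - 2*n - 8) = n*(n - 4)*(n - 1)*(n + 2)*(n + 2)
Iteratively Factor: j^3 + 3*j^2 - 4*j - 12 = (j + 2)*(j^2 + j - 6) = (j + 2)*(j + 3)*(j - 2)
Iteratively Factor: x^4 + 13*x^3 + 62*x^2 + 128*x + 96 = (x + 4)*(x^3 + 9*x^2 + 26*x + 24) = (x + 2)*(x + 4)*(x^2 + 7*x + 12) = (x + 2)*(x + 4)^2*(x + 3)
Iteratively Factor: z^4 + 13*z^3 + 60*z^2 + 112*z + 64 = (z + 1)*(z^3 + 12*z^2 + 48*z + 64) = (z + 1)*(z + 4)*(z^2 + 8*z + 16) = (z + 1)*(z + 4)^2*(z + 4)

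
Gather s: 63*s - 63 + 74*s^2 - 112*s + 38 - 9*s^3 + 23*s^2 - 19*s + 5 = -9*s^3 + 97*s^2 - 68*s - 20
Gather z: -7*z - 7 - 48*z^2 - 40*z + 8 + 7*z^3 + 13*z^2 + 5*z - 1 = 7*z^3 - 35*z^2 - 42*z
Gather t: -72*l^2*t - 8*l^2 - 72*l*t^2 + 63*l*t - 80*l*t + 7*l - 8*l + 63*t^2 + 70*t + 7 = -8*l^2 - l + t^2*(63 - 72*l) + t*(-72*l^2 - 17*l + 70) + 7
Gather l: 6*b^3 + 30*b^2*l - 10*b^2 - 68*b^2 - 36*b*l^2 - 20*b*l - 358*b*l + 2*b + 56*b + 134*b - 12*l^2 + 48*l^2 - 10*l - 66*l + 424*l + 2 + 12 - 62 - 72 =6*b^3 - 78*b^2 + 192*b + l^2*(36 - 36*b) + l*(30*b^2 - 378*b + 348) - 120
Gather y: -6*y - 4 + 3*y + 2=-3*y - 2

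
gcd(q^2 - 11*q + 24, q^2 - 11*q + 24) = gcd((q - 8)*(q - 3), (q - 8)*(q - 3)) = q^2 - 11*q + 24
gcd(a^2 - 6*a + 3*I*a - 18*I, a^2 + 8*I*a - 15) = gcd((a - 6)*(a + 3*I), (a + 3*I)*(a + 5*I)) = a + 3*I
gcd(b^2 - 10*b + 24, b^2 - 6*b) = b - 6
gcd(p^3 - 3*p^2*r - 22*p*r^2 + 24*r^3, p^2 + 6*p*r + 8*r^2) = p + 4*r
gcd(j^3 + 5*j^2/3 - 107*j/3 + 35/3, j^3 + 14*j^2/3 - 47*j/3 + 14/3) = j^2 + 20*j/3 - 7/3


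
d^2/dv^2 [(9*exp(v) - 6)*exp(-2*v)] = 3*(3*exp(v) - 8)*exp(-2*v)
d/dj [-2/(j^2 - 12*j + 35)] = 4*(j - 6)/(j^2 - 12*j + 35)^2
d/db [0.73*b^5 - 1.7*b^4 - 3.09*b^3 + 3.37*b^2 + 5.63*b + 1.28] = 3.65*b^4 - 6.8*b^3 - 9.27*b^2 + 6.74*b + 5.63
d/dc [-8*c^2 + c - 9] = 1 - 16*c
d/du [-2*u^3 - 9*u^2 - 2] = 6*u*(-u - 3)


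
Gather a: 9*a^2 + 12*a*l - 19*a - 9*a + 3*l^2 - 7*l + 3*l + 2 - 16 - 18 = 9*a^2 + a*(12*l - 28) + 3*l^2 - 4*l - 32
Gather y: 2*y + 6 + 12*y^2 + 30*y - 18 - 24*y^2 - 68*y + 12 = -12*y^2 - 36*y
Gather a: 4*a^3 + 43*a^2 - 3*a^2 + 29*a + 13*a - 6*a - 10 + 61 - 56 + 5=4*a^3 + 40*a^2 + 36*a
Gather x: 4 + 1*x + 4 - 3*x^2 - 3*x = -3*x^2 - 2*x + 8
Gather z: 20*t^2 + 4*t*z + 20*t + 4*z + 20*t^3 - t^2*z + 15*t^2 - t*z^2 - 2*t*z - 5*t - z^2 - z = 20*t^3 + 35*t^2 + 15*t + z^2*(-t - 1) + z*(-t^2 + 2*t + 3)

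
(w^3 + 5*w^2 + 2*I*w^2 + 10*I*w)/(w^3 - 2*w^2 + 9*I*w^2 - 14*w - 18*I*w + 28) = w*(w + 5)/(w^2 + w*(-2 + 7*I) - 14*I)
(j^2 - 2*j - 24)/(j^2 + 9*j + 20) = (j - 6)/(j + 5)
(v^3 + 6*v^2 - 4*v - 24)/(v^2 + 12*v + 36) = (v^2 - 4)/(v + 6)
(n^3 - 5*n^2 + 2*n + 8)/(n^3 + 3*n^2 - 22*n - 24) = (n - 2)/(n + 6)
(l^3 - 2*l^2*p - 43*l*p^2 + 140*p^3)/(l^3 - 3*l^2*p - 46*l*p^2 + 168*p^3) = (-l + 5*p)/(-l + 6*p)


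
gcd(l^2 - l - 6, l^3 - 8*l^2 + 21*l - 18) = l - 3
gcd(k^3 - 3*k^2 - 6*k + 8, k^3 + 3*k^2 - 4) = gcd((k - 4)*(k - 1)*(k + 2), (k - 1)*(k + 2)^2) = k^2 + k - 2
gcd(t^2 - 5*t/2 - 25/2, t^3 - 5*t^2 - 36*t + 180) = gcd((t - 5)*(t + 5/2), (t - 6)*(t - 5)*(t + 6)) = t - 5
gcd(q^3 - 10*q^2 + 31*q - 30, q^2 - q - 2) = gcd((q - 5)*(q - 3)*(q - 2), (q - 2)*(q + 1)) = q - 2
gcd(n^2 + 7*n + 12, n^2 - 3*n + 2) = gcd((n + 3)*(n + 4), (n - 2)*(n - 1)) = 1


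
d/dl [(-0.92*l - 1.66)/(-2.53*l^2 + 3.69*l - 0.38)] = (-2.3276*l^2 - 8.3996*l + 6.475)/(6.4009*l^4 - 18.6714*l^3 + 15.5389*l^2 - 2.8044*l + 0.1444)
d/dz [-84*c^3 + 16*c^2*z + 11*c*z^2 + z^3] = 16*c^2 + 22*c*z + 3*z^2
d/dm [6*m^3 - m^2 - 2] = 2*m*(9*m - 1)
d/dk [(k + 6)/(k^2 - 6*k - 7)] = (k^2 - 6*k - 2*(k - 3)*(k + 6) - 7)/(-k^2 + 6*k + 7)^2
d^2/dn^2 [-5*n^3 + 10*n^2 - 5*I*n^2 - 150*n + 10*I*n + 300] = -30*n + 20 - 10*I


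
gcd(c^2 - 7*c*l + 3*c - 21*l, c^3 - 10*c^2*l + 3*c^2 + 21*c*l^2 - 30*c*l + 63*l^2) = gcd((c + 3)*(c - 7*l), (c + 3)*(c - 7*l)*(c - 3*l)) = c^2 - 7*c*l + 3*c - 21*l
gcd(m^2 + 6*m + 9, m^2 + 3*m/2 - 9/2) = m + 3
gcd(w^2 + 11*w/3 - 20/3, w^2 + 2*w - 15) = w + 5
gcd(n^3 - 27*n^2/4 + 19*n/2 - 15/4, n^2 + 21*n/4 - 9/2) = n - 3/4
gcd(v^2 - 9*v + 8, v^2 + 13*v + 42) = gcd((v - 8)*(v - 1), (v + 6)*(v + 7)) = 1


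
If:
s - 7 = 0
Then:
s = 7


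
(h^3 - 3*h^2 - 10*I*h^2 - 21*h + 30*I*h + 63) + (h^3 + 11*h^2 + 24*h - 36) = 2*h^3 + 8*h^2 - 10*I*h^2 + 3*h + 30*I*h + 27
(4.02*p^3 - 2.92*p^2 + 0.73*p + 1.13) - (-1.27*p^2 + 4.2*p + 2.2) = 4.02*p^3 - 1.65*p^2 - 3.47*p - 1.07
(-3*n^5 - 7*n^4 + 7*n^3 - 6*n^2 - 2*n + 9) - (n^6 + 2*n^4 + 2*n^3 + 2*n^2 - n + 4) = -n^6 - 3*n^5 - 9*n^4 + 5*n^3 - 8*n^2 - n + 5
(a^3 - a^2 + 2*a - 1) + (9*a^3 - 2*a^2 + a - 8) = 10*a^3 - 3*a^2 + 3*a - 9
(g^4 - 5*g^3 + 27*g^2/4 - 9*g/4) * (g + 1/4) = g^5 - 19*g^4/4 + 11*g^3/2 - 9*g^2/16 - 9*g/16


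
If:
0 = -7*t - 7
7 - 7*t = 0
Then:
No Solution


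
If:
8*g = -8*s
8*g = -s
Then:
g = 0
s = 0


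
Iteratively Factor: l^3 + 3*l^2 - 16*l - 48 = (l - 4)*(l^2 + 7*l + 12) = (l - 4)*(l + 4)*(l + 3)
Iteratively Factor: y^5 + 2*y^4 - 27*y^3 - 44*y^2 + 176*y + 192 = (y + 1)*(y^4 + y^3 - 28*y^2 - 16*y + 192) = (y - 4)*(y + 1)*(y^3 + 5*y^2 - 8*y - 48) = (y - 4)*(y + 1)*(y + 4)*(y^2 + y - 12) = (y - 4)*(y - 3)*(y + 1)*(y + 4)*(y + 4)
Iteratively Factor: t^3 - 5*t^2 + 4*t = (t - 1)*(t^2 - 4*t) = (t - 4)*(t - 1)*(t)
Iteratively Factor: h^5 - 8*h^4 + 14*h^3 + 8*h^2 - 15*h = (h)*(h^4 - 8*h^3 + 14*h^2 + 8*h - 15) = h*(h - 3)*(h^3 - 5*h^2 - h + 5) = h*(h - 5)*(h - 3)*(h^2 - 1) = h*(h - 5)*(h - 3)*(h - 1)*(h + 1)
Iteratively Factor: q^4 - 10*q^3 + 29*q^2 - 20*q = (q - 5)*(q^3 - 5*q^2 + 4*q) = (q - 5)*(q - 4)*(q^2 - q) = q*(q - 5)*(q - 4)*(q - 1)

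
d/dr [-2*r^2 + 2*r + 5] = 2 - 4*r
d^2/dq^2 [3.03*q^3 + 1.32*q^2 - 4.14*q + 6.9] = 18.18*q + 2.64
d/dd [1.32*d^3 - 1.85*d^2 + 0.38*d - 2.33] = 3.96*d^2 - 3.7*d + 0.38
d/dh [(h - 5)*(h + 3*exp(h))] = h + (h - 5)*(3*exp(h) + 1) + 3*exp(h)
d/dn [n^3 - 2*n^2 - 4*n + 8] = 3*n^2 - 4*n - 4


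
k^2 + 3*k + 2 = (k + 1)*(k + 2)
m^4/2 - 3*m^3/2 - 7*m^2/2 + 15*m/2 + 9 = (m/2 + 1)*(m - 3)^2*(m + 1)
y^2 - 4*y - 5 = (y - 5)*(y + 1)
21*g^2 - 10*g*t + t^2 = (-7*g + t)*(-3*g + t)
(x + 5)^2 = x^2 + 10*x + 25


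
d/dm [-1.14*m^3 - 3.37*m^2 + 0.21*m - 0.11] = -3.42*m^2 - 6.74*m + 0.21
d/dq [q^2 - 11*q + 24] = 2*q - 11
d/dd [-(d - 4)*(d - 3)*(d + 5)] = -3*d^2 + 4*d + 23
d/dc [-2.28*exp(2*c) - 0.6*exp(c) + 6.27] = (-4.56*exp(c) - 0.6)*exp(c)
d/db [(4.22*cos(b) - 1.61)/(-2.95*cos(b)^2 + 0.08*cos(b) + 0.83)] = (-12.449*cos(b)^2 + 9.499*cos(b) - 3.6314)*sin(b)/(8.7025*cos(b)^4 - 0.472*cos(b)^3 - 4.8906*cos(b)^2 + 0.1328*cos(b) + 0.6889)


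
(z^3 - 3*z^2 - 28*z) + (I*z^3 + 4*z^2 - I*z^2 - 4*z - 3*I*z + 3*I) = z^3 + I*z^3 + z^2 - I*z^2 - 32*z - 3*I*z + 3*I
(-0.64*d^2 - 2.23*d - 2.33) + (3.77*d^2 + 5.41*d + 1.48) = 3.13*d^2 + 3.18*d - 0.85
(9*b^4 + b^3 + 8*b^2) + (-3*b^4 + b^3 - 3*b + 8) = 6*b^4 + 2*b^3 + 8*b^2 - 3*b + 8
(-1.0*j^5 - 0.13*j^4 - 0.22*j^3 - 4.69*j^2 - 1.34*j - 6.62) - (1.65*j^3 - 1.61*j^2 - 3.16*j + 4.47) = -1.0*j^5 - 0.13*j^4 - 1.87*j^3 - 3.08*j^2 + 1.82*j - 11.09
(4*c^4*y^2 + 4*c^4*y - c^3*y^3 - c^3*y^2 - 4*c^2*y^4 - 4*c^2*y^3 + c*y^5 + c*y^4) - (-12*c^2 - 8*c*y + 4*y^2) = 4*c^4*y^2 + 4*c^4*y - c^3*y^3 - c^3*y^2 - 4*c^2*y^4 - 4*c^2*y^3 + 12*c^2 + c*y^5 + c*y^4 + 8*c*y - 4*y^2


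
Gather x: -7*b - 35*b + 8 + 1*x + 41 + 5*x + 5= -42*b + 6*x + 54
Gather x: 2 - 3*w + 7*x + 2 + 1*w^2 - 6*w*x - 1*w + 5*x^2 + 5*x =w^2 - 4*w + 5*x^2 + x*(12 - 6*w) + 4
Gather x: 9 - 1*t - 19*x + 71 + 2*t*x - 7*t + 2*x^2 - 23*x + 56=-8*t + 2*x^2 + x*(2*t - 42) + 136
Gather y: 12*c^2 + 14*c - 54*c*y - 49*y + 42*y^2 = 12*c^2 + 14*c + 42*y^2 + y*(-54*c - 49)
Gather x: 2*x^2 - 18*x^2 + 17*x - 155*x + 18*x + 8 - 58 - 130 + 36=-16*x^2 - 120*x - 144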